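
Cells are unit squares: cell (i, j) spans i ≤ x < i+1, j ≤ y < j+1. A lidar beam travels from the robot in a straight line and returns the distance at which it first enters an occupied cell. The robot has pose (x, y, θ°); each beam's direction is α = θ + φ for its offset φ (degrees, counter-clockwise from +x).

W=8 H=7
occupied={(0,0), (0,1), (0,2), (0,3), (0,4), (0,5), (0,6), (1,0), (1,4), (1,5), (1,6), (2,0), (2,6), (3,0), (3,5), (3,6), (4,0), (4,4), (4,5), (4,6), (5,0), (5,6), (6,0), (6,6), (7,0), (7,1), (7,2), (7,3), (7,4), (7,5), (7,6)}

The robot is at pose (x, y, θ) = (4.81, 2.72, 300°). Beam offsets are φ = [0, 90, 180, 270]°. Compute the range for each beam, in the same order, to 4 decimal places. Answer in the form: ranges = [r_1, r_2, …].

ranges = [1.9861, 2.5288, 1.4780, 3.4400]

beam 1: φ=0°, α=300°
  cosα=0.5000 sinα=-0.8660 | (4,2) | tMaxX 0.3800 tMaxY 0.8314 | tΔX 2.0000 tΔY 1.1547
    t=0.3800 [x] (5,2)
    t=0.8314 [y] (5,1)
    t=1.9861 [y] (5,0) — stop
  → r_1 = 1.9861
beam 2: φ=90°, α=30°
  cosα=0.8660 sinα=0.5000 | (4,2) | tMaxX 0.2194 tMaxY 0.5600 | tΔX 1.1547 tΔY 2.0000
    t=0.2194 [x] (5,2)
    t=0.5600 [y] (5,3)
    t=1.3741 [x] (6,3)
    t=2.5288 [x] (7,3) — stop
  → r_2 = 2.5288
beam 3: φ=180°, α=120°
  cosα=-0.5000 sinα=0.8660 | (4,2) | tMaxX 1.6200 tMaxY 0.3233 | tΔX 2.0000 tΔY 1.1547
    t=0.3233 [y] (4,3)
    t=1.4780 [y] (4,4) — stop
  → r_3 = 1.4780
beam 4: φ=270°, α=210°
  cosα=-0.8660 sinα=-0.5000 | (4,2) | tMaxX 0.9353 tMaxY 1.4400 | tΔX 1.1547 tΔY 2.0000
    t=0.9353 [x] (3,2)
    t=1.4400 [y] (3,1)
    t=2.0900 [x] (2,1)
    t=3.2447 [x] (1,1)
    t=3.4400 [y] (1,0) — stop
  → r_4 = 3.4400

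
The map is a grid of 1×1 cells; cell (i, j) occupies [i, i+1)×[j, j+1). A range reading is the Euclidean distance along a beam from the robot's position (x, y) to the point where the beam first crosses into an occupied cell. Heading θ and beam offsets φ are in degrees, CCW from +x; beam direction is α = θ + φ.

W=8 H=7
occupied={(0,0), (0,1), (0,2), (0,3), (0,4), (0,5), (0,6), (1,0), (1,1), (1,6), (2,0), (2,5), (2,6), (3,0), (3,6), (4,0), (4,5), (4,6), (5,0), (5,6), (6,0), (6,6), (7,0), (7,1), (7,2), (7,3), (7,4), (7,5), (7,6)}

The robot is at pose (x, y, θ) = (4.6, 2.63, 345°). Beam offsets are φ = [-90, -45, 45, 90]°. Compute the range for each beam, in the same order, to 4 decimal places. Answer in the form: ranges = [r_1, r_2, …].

ranges = [1.6875, 1.8822, 2.7713, 3.4889]

beam 1: φ=-90°, α=255°
  direction (-0.2588, -0.9659); cell (4,2); t to first gridline: x 2.3182, y 0.6522 (then +3.8637 / +1.0353)
    (4,1) via y @ 0.6522
    (4,0) via y @ 1.6875  # hit
  → r_1 = 1.6875
beam 2: φ=-45°, α=300°
  direction (0.5000, -0.8660); cell (4,2); t to first gridline: x 0.8000, y 0.7275 (then +2.0000 / +1.1547)
    (4,1) via y @ 0.7275
    (5,1) via x @ 0.8000
    (5,0) via y @ 1.8822  # hit
  → r_2 = 1.8822
beam 3: φ=45°, α=30°
  direction (0.8660, 0.5000); cell (4,2); t to first gridline: x 0.4619, y 0.7400 (then +1.1547 / +2.0000)
    (5,2) via x @ 0.4619
    (5,3) via y @ 0.7400
    (6,3) via x @ 1.6166
    (6,4) via y @ 2.7400
    (7,4) via x @ 2.7713  # hit
  → r_3 = 2.7713
beam 4: φ=90°, α=75°
  direction (0.2588, 0.9659); cell (4,2); t to first gridline: x 1.5455, y 0.3831 (then +3.8637 / +1.0353)
    (4,3) via y @ 0.3831
    (4,4) via y @ 1.4183
    (5,4) via x @ 1.5455
    (5,5) via y @ 2.4536
    (5,6) via y @ 3.4889  # hit
  → r_4 = 3.4889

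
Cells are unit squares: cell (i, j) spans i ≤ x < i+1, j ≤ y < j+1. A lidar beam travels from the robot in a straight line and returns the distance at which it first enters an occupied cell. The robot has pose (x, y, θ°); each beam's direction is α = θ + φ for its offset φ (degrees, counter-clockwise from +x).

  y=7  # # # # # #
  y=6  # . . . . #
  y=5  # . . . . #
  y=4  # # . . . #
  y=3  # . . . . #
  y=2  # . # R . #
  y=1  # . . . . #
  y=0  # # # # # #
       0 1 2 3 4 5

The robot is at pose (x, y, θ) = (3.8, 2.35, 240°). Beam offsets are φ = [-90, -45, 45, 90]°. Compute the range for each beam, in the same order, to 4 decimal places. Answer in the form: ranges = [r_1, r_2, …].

ranges = [0.9238, 0.8282, 1.3976, 1.3856]

beam 1: φ=-90°, α=150°
  cosα=-0.8660 sinα=0.5000 | (3,2) | tMaxX 0.9238 tMaxY 1.3000 | tΔX 1.1547 tΔY 2.0000
    t=0.9238 [x] (2,2) — stop
  → r_1 = 0.9238
beam 2: φ=-45°, α=195°
  cosα=-0.9659 sinα=-0.2588 | (3,2) | tMaxX 0.8282 tMaxY 1.3523 | tΔX 1.0353 tΔY 3.8637
    t=0.8282 [x] (2,2) — stop
  → r_2 = 0.8282
beam 3: φ=45°, α=285°
  cosα=0.2588 sinα=-0.9659 | (3,2) | tMaxX 0.7727 tMaxY 0.3623 | tΔX 3.8637 tΔY 1.0353
    t=0.3623 [y] (3,1)
    t=0.7727 [x] (4,1)
    t=1.3976 [y] (4,0) — stop
  → r_3 = 1.3976
beam 4: φ=90°, α=330°
  cosα=0.8660 sinα=-0.5000 | (3,2) | tMaxX 0.2309 tMaxY 0.7000 | tΔX 1.1547 tΔY 2.0000
    t=0.2309 [x] (4,2)
    t=0.7000 [y] (4,1)
    t=1.3856 [x] (5,1) — stop
  → r_4 = 1.3856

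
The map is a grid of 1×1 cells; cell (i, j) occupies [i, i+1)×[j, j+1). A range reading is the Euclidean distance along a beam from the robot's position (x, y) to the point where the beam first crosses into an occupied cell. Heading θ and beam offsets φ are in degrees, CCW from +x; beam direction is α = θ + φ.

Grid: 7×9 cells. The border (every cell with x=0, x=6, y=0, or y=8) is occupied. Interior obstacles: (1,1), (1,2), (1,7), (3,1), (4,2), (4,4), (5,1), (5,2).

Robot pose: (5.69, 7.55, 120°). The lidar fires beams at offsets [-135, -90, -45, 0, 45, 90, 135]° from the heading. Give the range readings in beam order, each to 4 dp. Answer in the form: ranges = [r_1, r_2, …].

beam 1: φ=-135°, α=345°
  cosα=0.9659 sinα=-0.2588 | (5,7) | tMaxX 0.3209 tMaxY 2.1250 | tΔX 1.0353 tΔY 3.8637
    t=0.3209 [x] (6,7) — stop
  → r_1 = 0.3209
beam 2: φ=-90°, α=30°
  cosα=0.8660 sinα=0.5000 | (5,7) | tMaxX 0.3580 tMaxY 0.9000 | tΔX 1.1547 tΔY 2.0000
    t=0.3580 [x] (6,7) — stop
  → r_2 = 0.3580
beam 3: φ=-45°, α=75°
  cosα=0.2588 sinα=0.9659 | (5,7) | tMaxX 1.1977 tMaxY 0.4659 | tΔX 3.8637 tΔY 1.0353
    t=0.4659 [y] (5,8) — stop
  → r_3 = 0.4659
beam 4: φ=0°, α=120°
  cosα=-0.5000 sinα=0.8660 | (5,7) | tMaxX 1.3800 tMaxY 0.5196 | tΔX 2.0000 tΔY 1.1547
    t=0.5196 [y] (5,8) — stop
  → r_4 = 0.5196
beam 5: φ=45°, α=165°
  cosα=-0.9659 sinα=0.2588 | (5,7) | tMaxX 0.7143 tMaxY 1.7387 | tΔX 1.0353 tΔY 3.8637
    t=0.7143 [x] (4,7)
    t=1.7387 [y] (4,8) — stop
  → r_5 = 1.7387
beam 6: φ=90°, α=210°
  cosα=-0.8660 sinα=-0.5000 | (5,7) | tMaxX 0.7967 tMaxY 1.1000 | tΔX 1.1547 tΔY 2.0000
    t=0.7967 [x] (4,7)
    t=1.1000 [y] (4,6)
    t=1.9514 [x] (3,6)
    t=3.1000 [y] (3,5)
    t=3.1061 [x] (2,5)
    t=4.2608 [x] (1,5)
    t=5.1000 [y] (1,4)
    t=5.4155 [x] (0,4) — stop
  → r_6 = 5.4155
beam 7: φ=135°, α=255°
  cosα=-0.2588 sinα=-0.9659 | (5,7) | tMaxX 2.6660 tMaxY 0.5694 | tΔX 3.8637 tΔY 1.0353
    t=0.5694 [y] (5,6)
    t=1.6047 [y] (5,5)
    t=2.6400 [y] (5,4)
    t=2.6660 [x] (4,4) — stop
  → r_7 = 2.6660

ranges = [0.3209, 0.3580, 0.4659, 0.5196, 1.7387, 5.4155, 2.6660]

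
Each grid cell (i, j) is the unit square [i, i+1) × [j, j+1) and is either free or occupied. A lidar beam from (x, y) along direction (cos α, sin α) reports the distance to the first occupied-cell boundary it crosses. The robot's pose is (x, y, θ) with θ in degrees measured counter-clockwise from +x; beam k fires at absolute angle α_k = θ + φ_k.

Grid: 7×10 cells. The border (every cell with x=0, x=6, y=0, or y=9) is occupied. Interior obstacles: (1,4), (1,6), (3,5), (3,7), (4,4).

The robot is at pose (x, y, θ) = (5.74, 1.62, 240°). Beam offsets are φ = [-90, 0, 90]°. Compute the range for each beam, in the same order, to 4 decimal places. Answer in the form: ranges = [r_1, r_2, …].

ranges = [4.7600, 0.7159, 0.3002]

beam 1: φ=-90°, α=150°
  direction (-0.8660, 0.5000); cell (5,1); t to first gridline: x 0.8545, y 0.7600 (then +1.1547 / +2.0000)
    (5,2) via y @ 0.7600
    (4,2) via x @ 0.8545
    (3,2) via x @ 2.0092
    (3,3) via y @ 2.7600
    (2,3) via x @ 3.1639
    (1,3) via x @ 4.3186
    (1,4) via y @ 4.7600  # hit
  → r_1 = 4.7600
beam 2: φ=0°, α=240°
  direction (-0.5000, -0.8660); cell (5,1); t to first gridline: x 1.4800, y 0.7159 (then +2.0000 / +1.1547)
    (5,0) via y @ 0.7159  # hit
  → r_2 = 0.7159
beam 3: φ=90°, α=330°
  direction (0.8660, -0.5000); cell (5,1); t to first gridline: x 0.3002, y 1.2400 (then +1.1547 / +2.0000)
    (6,1) via x @ 0.3002  # hit
  → r_3 = 0.3002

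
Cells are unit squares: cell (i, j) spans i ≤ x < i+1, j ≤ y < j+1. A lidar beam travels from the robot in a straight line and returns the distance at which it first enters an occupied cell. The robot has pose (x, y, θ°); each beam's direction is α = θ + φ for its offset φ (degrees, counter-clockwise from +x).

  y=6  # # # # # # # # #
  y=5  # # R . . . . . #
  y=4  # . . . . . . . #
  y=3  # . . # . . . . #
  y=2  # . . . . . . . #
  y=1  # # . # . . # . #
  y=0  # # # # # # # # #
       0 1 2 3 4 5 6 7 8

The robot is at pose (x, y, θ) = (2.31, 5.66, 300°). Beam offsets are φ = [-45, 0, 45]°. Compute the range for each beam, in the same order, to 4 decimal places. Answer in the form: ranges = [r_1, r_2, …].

ranges = [3.7891, 1.9168, 5.8907]

beam 1: φ=-45°, α=255°
  direction (-0.2588, -0.9659); cell (2,5); t to first gridline: x 1.1977, y 0.6833 (then +3.8637 / +1.0353)
    (2,4) via y @ 0.6833
    (1,4) via x @ 1.1977
    (1,3) via y @ 1.7186
    (1,2) via y @ 2.7538
    (1,1) via y @ 3.7891  # hit
  → r_1 = 3.7891
beam 2: φ=0°, α=300°
  direction (0.5000, -0.8660); cell (2,5); t to first gridline: x 1.3800, y 0.7621 (then +2.0000 / +1.1547)
    (2,4) via y @ 0.7621
    (3,4) via x @ 1.3800
    (3,3) via y @ 1.9168  # hit
  → r_2 = 1.9168
beam 3: φ=45°, α=345°
  direction (0.9659, -0.2588); cell (2,5); t to first gridline: x 0.7143, y 2.5500 (then +1.0353 / +3.8637)
    (3,5) via x @ 0.7143
    (4,5) via x @ 1.7496
    (4,4) via y @ 2.5500
    (5,4) via x @ 2.7849
    (6,4) via x @ 3.8202
    (7,4) via x @ 4.8554
    (8,4) via x @ 5.8907  # hit
  → r_3 = 5.8907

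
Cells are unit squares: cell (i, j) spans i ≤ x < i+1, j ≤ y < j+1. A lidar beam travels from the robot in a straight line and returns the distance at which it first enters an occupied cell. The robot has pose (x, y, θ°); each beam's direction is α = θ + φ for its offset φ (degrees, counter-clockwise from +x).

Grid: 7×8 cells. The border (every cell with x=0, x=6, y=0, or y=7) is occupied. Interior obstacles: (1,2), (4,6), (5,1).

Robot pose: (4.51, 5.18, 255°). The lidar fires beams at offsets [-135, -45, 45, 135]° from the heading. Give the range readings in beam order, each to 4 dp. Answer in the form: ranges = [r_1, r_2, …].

ranges = [0.9469, 4.0530, 2.9800, 1.7205]

beam 1: φ=-135°, α=120°
  d=(-0.5000,0.8660)  start (4,5)  tX=1.0200 tY=0.9469  stride 1/|dx|=2.0000 1/|dy|=1.1547
    cross y-line → (4,6), t=0.9469 (wall)
  → r_1 = 0.9469
beam 2: φ=-45°, α=210°
  d=(-0.8660,-0.5000)  start (4,5)  tX=0.5889 tY=0.3600  stride 1/|dx|=1.1547 1/|dy|=2.0000
    cross y-line → (4,4), t=0.3600
    cross x-line → (3,4), t=0.5889
    cross x-line → (2,4), t=1.7436
    cross y-line → (2,3), t=2.3600
    cross x-line → (1,3), t=2.8983
    cross x-line → (0,3), t=4.0530 (wall)
  → r_2 = 4.0530
beam 3: φ=45°, α=300°
  d=(0.5000,-0.8660)  start (4,5)  tX=0.9800 tY=0.2078  stride 1/|dx|=2.0000 1/|dy|=1.1547
    cross y-line → (4,4), t=0.2078
    cross x-line → (5,4), t=0.9800
    cross y-line → (5,3), t=1.3625
    cross y-line → (5,2), t=2.5172
    cross x-line → (6,2), t=2.9800 (wall)
  → r_3 = 2.9800
beam 4: φ=135°, α=30°
  d=(0.8660,0.5000)  start (4,5)  tX=0.5658 tY=1.6400  stride 1/|dx|=1.1547 1/|dy|=2.0000
    cross x-line → (5,5), t=0.5658
    cross y-line → (5,6), t=1.6400
    cross x-line → (6,6), t=1.7205 (wall)
  → r_4 = 1.7205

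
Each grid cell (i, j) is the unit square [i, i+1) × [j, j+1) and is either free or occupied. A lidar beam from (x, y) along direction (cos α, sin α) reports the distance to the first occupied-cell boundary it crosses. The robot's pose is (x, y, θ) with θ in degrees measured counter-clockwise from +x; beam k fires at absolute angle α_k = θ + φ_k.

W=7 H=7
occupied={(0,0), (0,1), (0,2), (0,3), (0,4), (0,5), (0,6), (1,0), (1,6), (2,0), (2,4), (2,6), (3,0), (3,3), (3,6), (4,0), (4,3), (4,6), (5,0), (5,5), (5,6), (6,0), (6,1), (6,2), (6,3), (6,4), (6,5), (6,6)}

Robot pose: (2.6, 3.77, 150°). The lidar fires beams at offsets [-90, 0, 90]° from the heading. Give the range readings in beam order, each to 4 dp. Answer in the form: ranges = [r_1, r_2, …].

ranges = [0.2656, 0.4600, 3.1985]

beam 1: φ=-90°, α=60°
  cosα=0.5000 sinα=0.8660 | (2,3) | tMaxX 0.8000 tMaxY 0.2656 | tΔX 2.0000 tΔY 1.1547
    t=0.2656 [y] (2,4) — stop
  → r_1 = 0.2656
beam 2: φ=0°, α=150°
  cosα=-0.8660 sinα=0.5000 | (2,3) | tMaxX 0.6928 tMaxY 0.4600 | tΔX 1.1547 tΔY 2.0000
    t=0.4600 [y] (2,4) — stop
  → r_2 = 0.4600
beam 3: φ=90°, α=240°
  cosα=-0.5000 sinα=-0.8660 | (2,3) | tMaxX 1.2000 tMaxY 0.8891 | tΔX 2.0000 tΔY 1.1547
    t=0.8891 [y] (2,2)
    t=1.2000 [x] (1,2)
    t=2.0438 [y] (1,1)
    t=3.1985 [y] (1,0) — stop
  → r_3 = 3.1985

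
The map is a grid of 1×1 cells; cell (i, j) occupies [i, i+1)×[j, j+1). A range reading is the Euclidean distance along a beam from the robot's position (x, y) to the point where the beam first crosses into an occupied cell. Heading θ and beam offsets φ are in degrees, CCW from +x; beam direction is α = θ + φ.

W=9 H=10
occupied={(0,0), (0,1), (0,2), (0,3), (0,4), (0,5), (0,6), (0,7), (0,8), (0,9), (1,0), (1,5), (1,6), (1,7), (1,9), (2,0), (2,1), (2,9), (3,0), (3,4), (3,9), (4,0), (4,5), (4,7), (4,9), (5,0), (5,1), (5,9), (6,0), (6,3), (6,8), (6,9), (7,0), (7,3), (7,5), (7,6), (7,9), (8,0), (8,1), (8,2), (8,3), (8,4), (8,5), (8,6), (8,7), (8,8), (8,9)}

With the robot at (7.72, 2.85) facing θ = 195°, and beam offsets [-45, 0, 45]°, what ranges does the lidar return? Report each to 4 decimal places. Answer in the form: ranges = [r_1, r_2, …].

ranges = [0.3000, 4.8865, 2.1362]

beam 1: φ=-45°, α=150°
  dir = (cos 150°, sin 150°) = (-0.8660, 0.5000); from cell (7,2)
  next x-line at t=0.8314, next y-line at t=0.3000; Δt_x=1.1547, Δt_y=2.0000
    y: enter (7,3) at t=0.3000 ← occupied
  → r_1 = 0.3000
beam 2: φ=0°, α=195°
  dir = (cos 195°, sin 195°) = (-0.9659, -0.2588); from cell (7,2)
  next x-line at t=0.7454, next y-line at t=3.2841; Δt_x=1.0353, Δt_y=3.8637
    x: enter (6,2) at t=0.7454
    x: enter (5,2) at t=1.7807
    x: enter (4,2) at t=2.8160
    y: enter (4,1) at t=3.2841
    x: enter (3,1) at t=3.8512
    x: enter (2,1) at t=4.8865 ← occupied
  → r_2 = 4.8865
beam 3: φ=45°, α=240°
  dir = (cos 240°, sin 240°) = (-0.5000, -0.8660); from cell (7,2)
  next x-line at t=1.4400, next y-line at t=0.9815; Δt_x=2.0000, Δt_y=1.1547
    y: enter (7,1) at t=0.9815
    x: enter (6,1) at t=1.4400
    y: enter (6,0) at t=2.1362 ← occupied
  → r_3 = 2.1362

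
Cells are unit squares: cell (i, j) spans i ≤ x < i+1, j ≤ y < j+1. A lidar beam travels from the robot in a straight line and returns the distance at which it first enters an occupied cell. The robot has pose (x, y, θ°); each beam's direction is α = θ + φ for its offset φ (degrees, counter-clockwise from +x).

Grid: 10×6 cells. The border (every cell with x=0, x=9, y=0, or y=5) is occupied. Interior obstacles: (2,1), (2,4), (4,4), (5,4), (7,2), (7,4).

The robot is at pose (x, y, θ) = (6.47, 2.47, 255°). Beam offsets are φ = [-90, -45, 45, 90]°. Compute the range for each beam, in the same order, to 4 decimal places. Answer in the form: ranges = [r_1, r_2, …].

beam 1: φ=-90°, α=165°
  d=(-0.9659,0.2588)  start (6,2)  tX=0.4866 tY=2.0478  stride 1/|dx|=1.0353 1/|dy|=3.8637
    cross x-line → (5,2), t=0.4866
    cross x-line → (4,2), t=1.5219
    cross y-line → (4,3), t=2.0478
    cross x-line → (3,3), t=2.5571
    cross x-line → (2,3), t=3.5924
    cross x-line → (1,3), t=4.6277
    cross x-line → (0,3), t=5.6630 (wall)
  → r_1 = 5.6630
beam 2: φ=-45°, α=210°
  d=(-0.8660,-0.5000)  start (6,2)  tX=0.5427 tY=0.9400  stride 1/|dx|=1.1547 1/|dy|=2.0000
    cross x-line → (5,2), t=0.5427
    cross y-line → (5,1), t=0.9400
    cross x-line → (4,1), t=1.6974
    cross x-line → (3,1), t=2.8521
    cross y-line → (3,0), t=2.9400 (wall)
  → r_2 = 2.9400
beam 3: φ=45°, α=300°
  d=(0.5000,-0.8660)  start (6,2)  tX=1.0600 tY=0.5427  stride 1/|dx|=2.0000 1/|dy|=1.1547
    cross y-line → (6,1), t=0.5427
    cross x-line → (7,1), t=1.0600
    cross y-line → (7,0), t=1.6974 (wall)
  → r_3 = 1.6974
beam 4: φ=90°, α=345°
  d=(0.9659,-0.2588)  start (6,2)  tX=0.5487 tY=1.8159  stride 1/|dx|=1.0353 1/|dy|=3.8637
    cross x-line → (7,2), t=0.5487 (wall)
  → r_4 = 0.5487

ranges = [5.6630, 2.9400, 1.6974, 0.5487]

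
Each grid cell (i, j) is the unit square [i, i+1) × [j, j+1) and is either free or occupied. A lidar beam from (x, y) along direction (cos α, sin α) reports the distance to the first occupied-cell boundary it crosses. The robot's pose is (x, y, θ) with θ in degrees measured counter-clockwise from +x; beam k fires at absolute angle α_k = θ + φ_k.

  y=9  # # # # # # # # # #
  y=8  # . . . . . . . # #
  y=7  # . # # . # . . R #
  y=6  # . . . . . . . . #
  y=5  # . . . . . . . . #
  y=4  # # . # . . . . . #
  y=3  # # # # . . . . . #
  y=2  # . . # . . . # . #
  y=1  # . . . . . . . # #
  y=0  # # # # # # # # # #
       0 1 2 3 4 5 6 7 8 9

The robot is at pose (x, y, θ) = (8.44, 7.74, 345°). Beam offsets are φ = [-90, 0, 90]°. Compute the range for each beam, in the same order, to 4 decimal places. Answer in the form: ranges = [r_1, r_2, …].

ranges = [4.9072, 0.5798, 0.2692]

beam 1: φ=-90°, α=255°
  dir = (cos 255°, sin 255°) = (-0.2588, -0.9659); from cell (8,7)
  next x-line at t=1.7000, next y-line at t=0.7661; Δt_x=3.8637, Δt_y=1.0353
    y: enter (8,6) at t=0.7661
    x: enter (7,6) at t=1.7000
    y: enter (7,5) at t=1.8014
    y: enter (7,4) at t=2.8367
    y: enter (7,3) at t=3.8719
    y: enter (7,2) at t=4.9072 ← occupied
  → r_1 = 4.9072
beam 2: φ=0°, α=345°
  dir = (cos 345°, sin 345°) = (0.9659, -0.2588); from cell (8,7)
  next x-line at t=0.5798, next y-line at t=2.8591; Δt_x=1.0353, Δt_y=3.8637
    x: enter (9,7) at t=0.5798 ← occupied
  → r_2 = 0.5798
beam 3: φ=90°, α=75°
  dir = (cos 75°, sin 75°) = (0.2588, 0.9659); from cell (8,7)
  next x-line at t=2.1637, next y-line at t=0.2692; Δt_x=3.8637, Δt_y=1.0353
    y: enter (8,8) at t=0.2692 ← occupied
  → r_3 = 0.2692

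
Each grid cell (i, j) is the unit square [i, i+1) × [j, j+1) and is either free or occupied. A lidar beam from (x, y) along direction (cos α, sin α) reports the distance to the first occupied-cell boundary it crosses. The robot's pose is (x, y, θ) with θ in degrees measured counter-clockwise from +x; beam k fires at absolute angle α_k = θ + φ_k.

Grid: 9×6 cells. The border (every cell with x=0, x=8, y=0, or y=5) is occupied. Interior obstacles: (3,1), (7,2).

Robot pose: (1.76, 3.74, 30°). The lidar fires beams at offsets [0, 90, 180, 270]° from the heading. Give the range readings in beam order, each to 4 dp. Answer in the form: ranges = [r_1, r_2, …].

ranges = [2.5200, 1.4549, 0.8776, 2.4800]

beam 1: φ=0°, α=30°
  dir = (cos 30°, sin 30°) = (0.8660, 0.5000); from cell (1,3)
  next x-line at t=0.2771, next y-line at t=0.5200; Δt_x=1.1547, Δt_y=2.0000
    x: enter (2,3) at t=0.2771
    y: enter (2,4) at t=0.5200
    x: enter (3,4) at t=1.4318
    y: enter (3,5) at t=2.5200 ← occupied
  → r_1 = 2.5200
beam 2: φ=90°, α=120°
  dir = (cos 120°, sin 120°) = (-0.5000, 0.8660); from cell (1,3)
  next x-line at t=1.5200, next y-line at t=0.3002; Δt_x=2.0000, Δt_y=1.1547
    y: enter (1,4) at t=0.3002
    y: enter (1,5) at t=1.4549 ← occupied
  → r_2 = 1.4549
beam 3: φ=180°, α=210°
  dir = (cos 210°, sin 210°) = (-0.8660, -0.5000); from cell (1,3)
  next x-line at t=0.8776, next y-line at t=1.4800; Δt_x=1.1547, Δt_y=2.0000
    x: enter (0,3) at t=0.8776 ← occupied
  → r_3 = 0.8776
beam 4: φ=270°, α=300°
  dir = (cos 300°, sin 300°) = (0.5000, -0.8660); from cell (1,3)
  next x-line at t=0.4800, next y-line at t=0.8545; Δt_x=2.0000, Δt_y=1.1547
    x: enter (2,3) at t=0.4800
    y: enter (2,2) at t=0.8545
    y: enter (2,1) at t=2.0092
    x: enter (3,1) at t=2.4800 ← occupied
  → r_4 = 2.4800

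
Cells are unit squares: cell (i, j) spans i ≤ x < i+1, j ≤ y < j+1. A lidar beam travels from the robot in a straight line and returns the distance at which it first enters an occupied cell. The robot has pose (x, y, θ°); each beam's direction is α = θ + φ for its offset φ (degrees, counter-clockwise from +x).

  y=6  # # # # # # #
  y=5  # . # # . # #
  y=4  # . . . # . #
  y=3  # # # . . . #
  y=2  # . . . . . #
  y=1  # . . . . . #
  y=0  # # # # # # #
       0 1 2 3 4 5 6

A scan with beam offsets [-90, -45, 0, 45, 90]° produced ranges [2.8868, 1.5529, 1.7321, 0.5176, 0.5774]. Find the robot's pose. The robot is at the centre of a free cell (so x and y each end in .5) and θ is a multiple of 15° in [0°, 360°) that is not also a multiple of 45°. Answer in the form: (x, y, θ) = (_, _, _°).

(x, y, θ) = (4.5, 3.5, 30°)

Enumerate (i+0.5, j+0.5, θ) over the 19 free cells and 16 admissible headings. For each, cast all 5 beams and compare to the given ranges.
  (5.5, 3.5, 195°): beam 1 = 1.5529 ≠ 2.8868 ✗
  (5.5, 2.5, 255°): beam 1 = 2.5882 ≠ 2.8868 ✗
  (4.5, 3.5, 75°): beam 1 = 1.5529 ≠ 2.8868 ✗
  (5.5, 2.5, 120°): beam 1 = 0.5774 ≠ 2.8868 ✗
  …
  (4.5, 3.5, 30°): r_1=2.8868, r_2=1.5529, r_3=1.7321, r_4=0.5176, r_5=0.5774 — all match ✓
Unique over the lattice → pose = (4.5, 3.5, 30°).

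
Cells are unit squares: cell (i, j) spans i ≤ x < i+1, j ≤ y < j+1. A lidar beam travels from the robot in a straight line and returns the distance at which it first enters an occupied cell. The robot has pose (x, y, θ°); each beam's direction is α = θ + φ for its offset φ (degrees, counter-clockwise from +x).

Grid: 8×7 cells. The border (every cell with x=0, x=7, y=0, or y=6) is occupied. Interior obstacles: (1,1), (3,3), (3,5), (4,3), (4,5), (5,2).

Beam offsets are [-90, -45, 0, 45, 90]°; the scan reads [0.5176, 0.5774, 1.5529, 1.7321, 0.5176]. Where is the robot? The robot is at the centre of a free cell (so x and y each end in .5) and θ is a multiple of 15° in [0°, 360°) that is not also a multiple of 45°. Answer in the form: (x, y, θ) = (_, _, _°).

Enumerate (i+0.5, j+0.5, θ) over the 24 free cells and 16 admissible headings. For each, cast all 5 beams and compare to the given ranges.
  (4.5, 1.5, 345°): beam 3 = 1.9319 ≠ 1.5529 ✗
  (4.5, 2.5, 165°): beam 3 = 3.6235 ≠ 1.5529 ✗
  (3.5, 1.5, 240°): beam 1 = 2.8868 ≠ 0.5176 ✗
  (2.5, 1.5, 285°): beam 3 = 0.5176 ≠ 1.5529 ✗
  …
  (5.5, 1.5, 345°): r_1=0.5176, r_2=0.5774, r_3=1.5529, r_4=1.7321, r_5=0.5176 — all match ✓
No second candidate reproduces the full scan.

(x, y, θ) = (5.5, 1.5, 345°)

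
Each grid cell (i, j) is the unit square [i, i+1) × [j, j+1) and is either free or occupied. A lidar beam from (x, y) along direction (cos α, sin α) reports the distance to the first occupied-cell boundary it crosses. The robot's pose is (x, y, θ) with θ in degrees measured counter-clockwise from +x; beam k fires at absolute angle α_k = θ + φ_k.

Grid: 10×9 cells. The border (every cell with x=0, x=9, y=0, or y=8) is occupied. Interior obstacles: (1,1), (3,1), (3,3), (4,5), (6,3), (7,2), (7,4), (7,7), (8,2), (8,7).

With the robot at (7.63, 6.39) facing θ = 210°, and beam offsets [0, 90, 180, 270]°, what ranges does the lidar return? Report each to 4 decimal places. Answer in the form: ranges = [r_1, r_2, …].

beam 1: φ=0°, α=210°
  cosα=-0.8660 sinα=-0.5000 | (7,6) | tMaxX 0.7275 tMaxY 0.7800 | tΔX 1.1547 tΔY 2.0000
    t=0.7275 [x] (6,6)
    t=0.7800 [y] (6,5)
    t=1.8822 [x] (5,5)
    t=2.7800 [y] (5,4)
    t=3.0369 [x] (4,4)
    t=4.1916 [x] (3,4)
    t=4.7800 [y] (3,3) — stop
  → r_1 = 4.7800
beam 2: φ=90°, α=300°
  cosα=0.5000 sinα=-0.8660 | (7,6) | tMaxX 0.7400 tMaxY 0.4503 | tΔX 2.0000 tΔY 1.1547
    t=0.4503 [y] (7,5)
    t=0.7400 [x] (8,5)
    t=1.6050 [y] (8,4)
    t=2.7400 [x] (9,4) — stop
  → r_2 = 2.7400
beam 3: φ=180°, α=30°
  cosα=0.8660 sinα=0.5000 | (7,6) | tMaxX 0.4272 tMaxY 1.2200 | tΔX 1.1547 tΔY 2.0000
    t=0.4272 [x] (8,6)
    t=1.2200 [y] (8,7) — stop
  → r_3 = 1.2200
beam 4: φ=270°, α=120°
  cosα=-0.5000 sinα=0.8660 | (7,6) | tMaxX 1.2600 tMaxY 0.7044 | tΔX 2.0000 tΔY 1.1547
    t=0.7044 [y] (7,7) — stop
  → r_4 = 0.7044

ranges = [4.7800, 2.7400, 1.2200, 0.7044]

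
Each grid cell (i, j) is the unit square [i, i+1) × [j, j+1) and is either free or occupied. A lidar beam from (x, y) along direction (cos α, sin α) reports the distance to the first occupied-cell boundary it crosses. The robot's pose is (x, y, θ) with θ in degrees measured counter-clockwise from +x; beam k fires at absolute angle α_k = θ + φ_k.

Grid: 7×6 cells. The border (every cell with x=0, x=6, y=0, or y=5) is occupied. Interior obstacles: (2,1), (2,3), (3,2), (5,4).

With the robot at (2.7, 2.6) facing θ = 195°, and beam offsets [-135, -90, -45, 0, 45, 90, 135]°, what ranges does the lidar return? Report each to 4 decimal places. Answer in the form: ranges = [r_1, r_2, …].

ranges = [0.4619, 0.4141, 0.8000, 1.7600, 0.6928, 0.6212, 0.3464]

beam 1: φ=-135°, α=60°
  dir = (cos 60°, sin 60°) = (0.5000, 0.8660); from cell (2,2)
  next x-line at t=0.6000, next y-line at t=0.4619; Δt_x=2.0000, Δt_y=1.1547
    y: enter (2,3) at t=0.4619 ← occupied
  → r_1 = 0.4619
beam 2: φ=-90°, α=105°
  dir = (cos 105°, sin 105°) = (-0.2588, 0.9659); from cell (2,2)
  next x-line at t=2.7046, next y-line at t=0.4141; Δt_x=3.8637, Δt_y=1.0353
    y: enter (2,3) at t=0.4141 ← occupied
  → r_2 = 0.4141
beam 3: φ=-45°, α=150°
  dir = (cos 150°, sin 150°) = (-0.8660, 0.5000); from cell (2,2)
  next x-line at t=0.8083, next y-line at t=0.8000; Δt_x=1.1547, Δt_y=2.0000
    y: enter (2,3) at t=0.8000 ← occupied
  → r_3 = 0.8000
beam 4: φ=0°, α=195°
  dir = (cos 195°, sin 195°) = (-0.9659, -0.2588); from cell (2,2)
  next x-line at t=0.7247, next y-line at t=2.3182; Δt_x=1.0353, Δt_y=3.8637
    x: enter (1,2) at t=0.7247
    x: enter (0,2) at t=1.7600 ← occupied
  → r_4 = 1.7600
beam 5: φ=45°, α=240°
  dir = (cos 240°, sin 240°) = (-0.5000, -0.8660); from cell (2,2)
  next x-line at t=1.4000, next y-line at t=0.6928; Δt_x=2.0000, Δt_y=1.1547
    y: enter (2,1) at t=0.6928 ← occupied
  → r_5 = 0.6928
beam 6: φ=90°, α=285°
  dir = (cos 285°, sin 285°) = (0.2588, -0.9659); from cell (2,2)
  next x-line at t=1.1591, next y-line at t=0.6212; Δt_x=3.8637, Δt_y=1.0353
    y: enter (2,1) at t=0.6212 ← occupied
  → r_6 = 0.6212
beam 7: φ=135°, α=330°
  dir = (cos 330°, sin 330°) = (0.8660, -0.5000); from cell (2,2)
  next x-line at t=0.3464, next y-line at t=1.2000; Δt_x=1.1547, Δt_y=2.0000
    x: enter (3,2) at t=0.3464 ← occupied
  → r_7 = 0.3464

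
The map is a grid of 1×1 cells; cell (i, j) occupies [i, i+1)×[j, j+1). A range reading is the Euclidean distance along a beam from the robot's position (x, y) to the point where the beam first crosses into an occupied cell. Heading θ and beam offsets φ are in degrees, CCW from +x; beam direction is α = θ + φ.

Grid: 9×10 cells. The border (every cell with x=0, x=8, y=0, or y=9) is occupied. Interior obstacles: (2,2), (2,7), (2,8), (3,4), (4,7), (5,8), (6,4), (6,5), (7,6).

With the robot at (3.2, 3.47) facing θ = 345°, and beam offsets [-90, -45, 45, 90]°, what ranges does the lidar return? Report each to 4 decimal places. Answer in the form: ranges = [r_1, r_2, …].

ranges = [0.7727, 2.8521, 3.2332, 0.5487]

beam 1: φ=-90°, α=255°
  dir = (cos 255°, sin 255°) = (-0.2588, -0.9659); from cell (3,3)
  next x-line at t=0.7727, next y-line at t=0.4866; Δt_x=3.8637, Δt_y=1.0353
    y: enter (3,2) at t=0.4866
    x: enter (2,2) at t=0.7727 ← occupied
  → r_1 = 0.7727
beam 2: φ=-45°, α=300°
  dir = (cos 300°, sin 300°) = (0.5000, -0.8660); from cell (3,3)
  next x-line at t=1.6000, next y-line at t=0.5427; Δt_x=2.0000, Δt_y=1.1547
    y: enter (3,2) at t=0.5427
    x: enter (4,2) at t=1.6000
    y: enter (4,1) at t=1.6974
    y: enter (4,0) at t=2.8521 ← occupied
  → r_2 = 2.8521
beam 3: φ=45°, α=30°
  dir = (cos 30°, sin 30°) = (0.8660, 0.5000); from cell (3,3)
  next x-line at t=0.9238, next y-line at t=1.0600; Δt_x=1.1547, Δt_y=2.0000
    x: enter (4,3) at t=0.9238
    y: enter (4,4) at t=1.0600
    x: enter (5,4) at t=2.0785
    y: enter (5,5) at t=3.0600
    x: enter (6,5) at t=3.2332 ← occupied
  → r_3 = 3.2332
beam 4: φ=90°, α=75°
  dir = (cos 75°, sin 75°) = (0.2588, 0.9659); from cell (3,3)
  next x-line at t=3.0910, next y-line at t=0.5487; Δt_x=3.8637, Δt_y=1.0353
    y: enter (3,4) at t=0.5487 ← occupied
  → r_4 = 0.5487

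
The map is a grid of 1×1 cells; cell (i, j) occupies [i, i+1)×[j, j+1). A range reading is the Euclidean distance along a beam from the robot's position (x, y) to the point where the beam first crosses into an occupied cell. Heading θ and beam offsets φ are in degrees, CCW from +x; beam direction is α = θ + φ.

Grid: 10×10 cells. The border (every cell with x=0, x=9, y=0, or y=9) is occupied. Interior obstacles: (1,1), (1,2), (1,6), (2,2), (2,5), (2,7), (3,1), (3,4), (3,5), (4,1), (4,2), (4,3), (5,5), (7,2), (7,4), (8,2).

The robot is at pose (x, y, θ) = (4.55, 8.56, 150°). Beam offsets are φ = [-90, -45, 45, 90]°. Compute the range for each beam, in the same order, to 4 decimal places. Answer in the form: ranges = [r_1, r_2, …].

beam 1: φ=-90°, α=60°
  cosα=0.5000 sinα=0.8660 | (4,8) | tMaxX 0.9000 tMaxY 0.5081 | tΔX 2.0000 tΔY 1.1547
    t=0.5081 [y] (4,9) — stop
  → r_1 = 0.5081
beam 2: φ=-45°, α=105°
  cosα=-0.2588 sinα=0.9659 | (4,8) | tMaxX 2.1250 tMaxY 0.4555 | tΔX 3.8637 tΔY 1.0353
    t=0.4555 [y] (4,9) — stop
  → r_2 = 0.4555
beam 3: φ=45°, α=195°
  cosα=-0.9659 sinα=-0.2588 | (4,8) | tMaxX 0.5694 tMaxY 2.1637 | tΔX 1.0353 tΔY 3.8637
    t=0.5694 [x] (3,8)
    t=1.6047 [x] (2,8)
    t=2.1637 [y] (2,7) — stop
  → r_3 = 2.1637
beam 4: φ=90°, α=240°
  cosα=-0.5000 sinα=-0.8660 | (4,8) | tMaxX 1.1000 tMaxY 0.6466 | tΔX 2.0000 tΔY 1.1547
    t=0.6466 [y] (4,7)
    t=1.1000 [x] (3,7)
    t=1.8013 [y] (3,6)
    t=2.9560 [y] (3,5) — stop
  → r_4 = 2.9560

ranges = [0.5081, 0.4555, 2.1637, 2.9560]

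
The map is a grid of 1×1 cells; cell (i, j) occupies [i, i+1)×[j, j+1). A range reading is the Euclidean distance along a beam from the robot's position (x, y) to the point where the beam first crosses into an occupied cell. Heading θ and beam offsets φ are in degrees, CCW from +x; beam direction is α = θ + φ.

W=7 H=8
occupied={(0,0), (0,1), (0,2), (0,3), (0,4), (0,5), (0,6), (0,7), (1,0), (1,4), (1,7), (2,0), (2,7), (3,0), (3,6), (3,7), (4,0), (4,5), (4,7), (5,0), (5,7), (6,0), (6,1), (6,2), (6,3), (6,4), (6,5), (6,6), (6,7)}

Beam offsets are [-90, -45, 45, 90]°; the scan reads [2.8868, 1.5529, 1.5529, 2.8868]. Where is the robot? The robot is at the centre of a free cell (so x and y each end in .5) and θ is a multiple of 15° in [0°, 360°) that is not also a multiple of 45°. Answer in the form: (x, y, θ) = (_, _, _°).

(x, y, θ) = (4.5, 3.5, 30°)

Enumerate (i+0.5, j+0.5, θ) over the 27 free cells and 16 admissible headings. For each, cast all 4 beams and compare to the given ranges.
  (2.5, 3.5, 285°): beam 1 = 1.5529 ≠ 2.8868 ✗
  (5.5, 2.5, 210°): beam 2 = 4.6587 ≠ 1.5529 ✗
  (5.5, 6.5, 300°): beam 1 = 1.0000 ≠ 2.8868 ✗
  (2.5, 4.5, 60°): beam 1 = 4.0415 ≠ 2.8868 ✗
  (4.5, 2.5, 330°): beam 1 = 1.7321 ≠ 2.8868 ✗
  …
  (4.5, 3.5, 30°): r_1=2.8868, r_2=1.5529, r_3=1.5529, r_4=2.8868 — all match ✓
Only this pose fits every beam.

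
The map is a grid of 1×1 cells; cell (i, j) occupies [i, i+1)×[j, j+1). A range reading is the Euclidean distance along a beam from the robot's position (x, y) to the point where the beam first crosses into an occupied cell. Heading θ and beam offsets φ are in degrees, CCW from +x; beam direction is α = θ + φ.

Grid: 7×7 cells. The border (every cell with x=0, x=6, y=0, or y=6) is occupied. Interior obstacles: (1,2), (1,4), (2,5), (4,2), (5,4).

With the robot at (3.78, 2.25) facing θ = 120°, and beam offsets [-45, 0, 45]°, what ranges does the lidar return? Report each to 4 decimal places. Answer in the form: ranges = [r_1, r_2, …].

beam 1: φ=-45°, α=75°
  direction (0.2588, 0.9659); cell (3,2); t to first gridline: x 0.8500, y 0.7765 (then +3.8637 / +1.0353)
    (3,3) via y @ 0.7765
    (4,3) via x @ 0.8500
    (4,4) via y @ 1.8117
    (4,5) via y @ 2.8470
    (4,6) via y @ 3.8823  # hit
  → r_1 = 3.8823
beam 2: φ=0°, α=120°
  direction (-0.5000, 0.8660); cell (3,2); t to first gridline: x 1.5600, y 0.8660 (then +2.0000 / +1.1547)
    (3,3) via y @ 0.8660
    (2,3) via x @ 1.5600
    (2,4) via y @ 2.0207
    (2,5) via y @ 3.1754  # hit
  → r_2 = 3.1754
beam 3: φ=45°, α=165°
  direction (-0.9659, 0.2588); cell (3,2); t to first gridline: x 0.8075, y 2.8978 (then +1.0353 / +3.8637)
    (2,2) via x @ 0.8075
    (1,2) via x @ 1.8428  # hit
  → r_3 = 1.8428

ranges = [3.8823, 3.1754, 1.8428]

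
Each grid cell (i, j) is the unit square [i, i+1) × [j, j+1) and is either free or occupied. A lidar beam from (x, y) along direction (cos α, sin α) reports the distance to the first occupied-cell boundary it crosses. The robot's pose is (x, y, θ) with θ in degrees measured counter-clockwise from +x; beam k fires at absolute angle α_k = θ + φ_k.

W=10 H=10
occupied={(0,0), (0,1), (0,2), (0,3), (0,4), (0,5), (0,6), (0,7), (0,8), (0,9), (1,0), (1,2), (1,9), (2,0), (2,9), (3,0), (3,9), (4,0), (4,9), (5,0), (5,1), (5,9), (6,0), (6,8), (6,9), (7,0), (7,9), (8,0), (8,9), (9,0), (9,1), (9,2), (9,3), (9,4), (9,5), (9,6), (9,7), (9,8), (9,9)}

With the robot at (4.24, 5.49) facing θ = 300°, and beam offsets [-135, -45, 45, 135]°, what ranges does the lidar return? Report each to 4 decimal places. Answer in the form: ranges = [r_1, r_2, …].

beam 1: φ=-135°, α=165°
  direction (-0.9659, 0.2588); cell (4,5); t to first gridline: x 0.2485, y 1.9705 (then +1.0353 / +3.8637)
    (3,5) via x @ 0.2485
    (2,5) via x @ 1.2837
    (2,6) via y @ 1.9705
    (1,6) via x @ 2.3190
    (0,6) via x @ 3.3543  # hit
  → r_1 = 3.3543
beam 2: φ=-45°, α=255°
  direction (-0.2588, -0.9659); cell (4,5); t to first gridline: x 0.9273, y 0.5073 (then +3.8637 / +1.0353)
    (4,4) via y @ 0.5073
    (3,4) via x @ 0.9273
    (3,3) via y @ 1.5426
    (3,2) via y @ 2.5778
    (3,1) via y @ 3.6131
    (3,0) via y @ 4.6484  # hit
  → r_2 = 4.6484
beam 3: φ=45°, α=345°
  direction (0.9659, -0.2588); cell (4,5); t to first gridline: x 0.7868, y 1.8932 (then +1.0353 / +3.8637)
    (5,5) via x @ 0.7868
    (6,5) via x @ 1.8221
    (6,4) via y @ 1.8932
    (7,4) via x @ 2.8574
    (8,4) via x @ 3.8926
    (9,4) via x @ 4.9279  # hit
  → r_3 = 4.9279
beam 4: φ=135°, α=75°
  direction (0.2588, 0.9659); cell (4,5); t to first gridline: x 2.9364, y 0.5280 (then +3.8637 / +1.0353)
    (4,6) via y @ 0.5280
    (4,7) via y @ 1.5633
    (4,8) via y @ 2.5985
    (5,8) via x @ 2.9364
    (5,9) via y @ 3.6338  # hit
  → r_4 = 3.6338

ranges = [3.3543, 4.6484, 4.9279, 3.6338]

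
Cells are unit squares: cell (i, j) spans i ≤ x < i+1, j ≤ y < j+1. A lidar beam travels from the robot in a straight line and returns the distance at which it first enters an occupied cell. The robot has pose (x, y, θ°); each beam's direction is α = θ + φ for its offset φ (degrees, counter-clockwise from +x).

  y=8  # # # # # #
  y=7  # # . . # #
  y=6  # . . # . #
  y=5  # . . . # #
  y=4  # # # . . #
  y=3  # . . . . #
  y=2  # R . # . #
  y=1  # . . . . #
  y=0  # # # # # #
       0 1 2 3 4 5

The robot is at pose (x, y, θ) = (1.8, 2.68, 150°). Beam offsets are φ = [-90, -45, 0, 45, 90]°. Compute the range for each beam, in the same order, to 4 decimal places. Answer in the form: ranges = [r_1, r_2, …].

ranges = [1.5242, 1.3666, 0.9238, 0.8282, 1.6000]

beam 1: φ=-90°, α=60°
  cosα=0.5000 sinα=0.8660 | (1,2) | tMaxX 0.4000 tMaxY 0.3695 | tΔX 2.0000 tΔY 1.1547
    t=0.3695 [y] (1,3)
    t=0.4000 [x] (2,3)
    t=1.5242 [y] (2,4) — stop
  → r_1 = 1.5242
beam 2: φ=-45°, α=105°
  cosα=-0.2588 sinα=0.9659 | (1,2) | tMaxX 3.0910 tMaxY 0.3313 | tΔX 3.8637 tΔY 1.0353
    t=0.3313 [y] (1,3)
    t=1.3666 [y] (1,4) — stop
  → r_2 = 1.3666
beam 3: φ=0°, α=150°
  cosα=-0.8660 sinα=0.5000 | (1,2) | tMaxX 0.9238 tMaxY 0.6400 | tΔX 1.1547 tΔY 2.0000
    t=0.6400 [y] (1,3)
    t=0.9238 [x] (0,3) — stop
  → r_3 = 0.9238
beam 4: φ=45°, α=195°
  cosα=-0.9659 sinα=-0.2588 | (1,2) | tMaxX 0.8282 tMaxY 2.6273 | tΔX 1.0353 tΔY 3.8637
    t=0.8282 [x] (0,2) — stop
  → r_4 = 0.8282
beam 5: φ=90°, α=240°
  cosα=-0.5000 sinα=-0.8660 | (1,2) | tMaxX 1.6000 tMaxY 0.7852 | tΔX 2.0000 tΔY 1.1547
    t=0.7852 [y] (1,1)
    t=1.6000 [x] (0,1) — stop
  → r_5 = 1.6000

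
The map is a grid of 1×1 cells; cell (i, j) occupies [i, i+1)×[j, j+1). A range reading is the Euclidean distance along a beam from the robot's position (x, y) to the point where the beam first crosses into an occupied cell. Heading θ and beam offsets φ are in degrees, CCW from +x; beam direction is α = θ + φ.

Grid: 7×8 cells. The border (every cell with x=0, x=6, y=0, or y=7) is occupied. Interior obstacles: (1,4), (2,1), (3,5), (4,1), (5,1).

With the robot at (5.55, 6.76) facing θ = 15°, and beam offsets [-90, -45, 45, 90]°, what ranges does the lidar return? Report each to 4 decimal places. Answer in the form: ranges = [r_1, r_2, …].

beam 1: φ=-90°, α=285°
  d=(0.2588,-0.9659)  start (5,6)  tX=1.7387 tY=0.7868  stride 1/|dx|=3.8637 1/|dy|=1.0353
    cross y-line → (5,5), t=0.7868
    cross x-line → (6,5), t=1.7387 (wall)
  → r_1 = 1.7387
beam 2: φ=-45°, α=330°
  d=(0.8660,-0.5000)  start (5,6)  tX=0.5196 tY=1.5200  stride 1/|dx|=1.1547 1/|dy|=2.0000
    cross x-line → (6,6), t=0.5196 (wall)
  → r_2 = 0.5196
beam 3: φ=45°, α=60°
  d=(0.5000,0.8660)  start (5,6)  tX=0.9000 tY=0.2771  stride 1/|dx|=2.0000 1/|dy|=1.1547
    cross y-line → (5,7), t=0.2771 (wall)
  → r_3 = 0.2771
beam 4: φ=90°, α=105°
  d=(-0.2588,0.9659)  start (5,6)  tX=2.1250 tY=0.2485  stride 1/|dx|=3.8637 1/|dy|=1.0353
    cross y-line → (5,7), t=0.2485 (wall)
  → r_4 = 0.2485

ranges = [1.7387, 0.5196, 0.2771, 0.2485]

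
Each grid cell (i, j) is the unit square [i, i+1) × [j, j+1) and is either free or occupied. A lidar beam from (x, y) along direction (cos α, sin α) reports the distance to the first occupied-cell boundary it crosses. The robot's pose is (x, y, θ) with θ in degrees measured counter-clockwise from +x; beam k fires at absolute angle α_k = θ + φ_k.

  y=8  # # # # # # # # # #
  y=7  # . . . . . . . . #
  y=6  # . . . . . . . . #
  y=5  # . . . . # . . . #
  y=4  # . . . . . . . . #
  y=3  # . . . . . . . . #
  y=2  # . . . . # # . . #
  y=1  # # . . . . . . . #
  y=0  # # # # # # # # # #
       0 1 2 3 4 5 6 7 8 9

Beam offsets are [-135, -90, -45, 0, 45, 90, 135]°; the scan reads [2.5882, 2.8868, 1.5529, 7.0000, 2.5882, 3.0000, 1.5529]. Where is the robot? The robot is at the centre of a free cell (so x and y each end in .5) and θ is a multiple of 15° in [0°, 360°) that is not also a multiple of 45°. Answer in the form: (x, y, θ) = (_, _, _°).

Enumerate (i+0.5, j+0.5, θ) over the 52 free cells and 16 admissible headings. For each, cast all 7 beams and compare to the given ranges.
  (2.5, 7.5, 195°): beam 1 = 0.5774 ≠ 2.5882 ✗
  (1.5, 5.5, 300°): beam 1 = 0.5176 ≠ 2.5882 ✗
  (2.5, 3.5, 15°): beam 1 = 1.7321 ≠ 2.5882 ✗
  (8.5, 5.5, 195°): beam 1 = 1.0000 ≠ 2.5882 ✗
  (8.5, 3.5, 150°): beam 1 = 0.5176 ≠ 2.5882 ✗
  …
  (7.5, 5.5, 210°): r_1=2.5882, r_2=2.8868, r_3=1.5529, r_4=7.0000, r_5=2.5882, r_6=3.0000, r_7=1.5529 — all match ✓
Unique over the lattice → pose = (7.5, 5.5, 210°).

(x, y, θ) = (7.5, 5.5, 210°)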